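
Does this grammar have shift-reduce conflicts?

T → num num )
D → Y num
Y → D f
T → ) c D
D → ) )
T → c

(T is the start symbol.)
Yes — I9: [T → ) c D .] vs [Y → D . f]

Augment with T' → T and build the canonical LR(0) collection (I0 = CLOSURE({[T' → . T]}), then GOTO on every symbol after a dot until no new states appear). It has 14 states:
  I0: { [T → . ) c D], [T → . c], [T → . num num )], [T' → . T] }  — shift
  I1: { [T → ) . c D] }  — shift
  I2: { [T' → T .] }  — accept
  I3: { [T → c .] }  — reduce
  I4: { [T → num . num )] }  — shift
  I5: { [T → num num . )] }  — shift
  I6: { [T → num num ) .] }  — reduce
  I7: { [D → . ) )], [D → . Y num], [T → ) c . D], [Y → . D f] }  — shift
  I8: { [D → ) . )] }  — shift
  I9: { [T → ) c D .], [Y → D . f] }  — shift, reduce
  I10: { [D → Y . num] }  — shift
  I11: { [D → Y num .] }  — reduce
  I12: { [Y → D f .] }  — reduce
  I13: { [D → ) ) .] }  — reduce

I9 contains reduce item [T → ) c D .] and shift item [Y → D . f] — shift-reduce conflict.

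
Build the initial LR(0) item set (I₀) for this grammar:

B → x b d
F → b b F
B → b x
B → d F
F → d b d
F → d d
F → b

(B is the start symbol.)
{ [B → . b x], [B → . d F], [B → . x b d], [B' → . B] }

First, augment the grammar with B' → B
I₀ = CLOSURE({ [B' → . B] }):
  [B' → . B] has the dot before B: add [B → . x b d], [B → . b x], [B → . d F]
No further items can be added.

I₀ = { [B → . b x], [B → . d F], [B → . x b d], [B' → . B] }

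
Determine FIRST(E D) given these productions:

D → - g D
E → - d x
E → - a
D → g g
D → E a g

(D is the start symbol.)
{ '-' }

FIRST sets of the non-terminals involved (from the grammar, by fixed-point iteration):
  FIRST(E) = { '-' }

To compute FIRST(E D), process the symbols left to right:
Symbol E is a non-terminal. Add FIRST(E) \ {ε} = { '-' }
E is not nullable (ε ∉ FIRST(E)), so stop here.
FIRST(E D) = { '-' }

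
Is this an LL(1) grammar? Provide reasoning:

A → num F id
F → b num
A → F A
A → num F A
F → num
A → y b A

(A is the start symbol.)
No. Predict set conflict for A: { 'num' }

Relevant sets:
  FIRST(F) = { 'b', 'num' }

For A:
  PREDICT(A → num F id) = { 'num' }
  PREDICT(A → F A) = { 'b', 'num' }
  PREDICT(A → num F A) = { 'num' }
  PREDICT(A → y b A) = { 'y' }
For F:
  PREDICT(F → b num) = { 'b' }
  PREDICT(F → num) = { 'num' }

Conflict found: Predict set conflict for A: { 'num' }
The grammar is NOT LL(1).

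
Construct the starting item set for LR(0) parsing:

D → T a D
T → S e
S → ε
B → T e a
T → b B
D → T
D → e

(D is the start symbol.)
{ [D → . T a D], [D → . T], [D → . e], [D' → . D], [S → .], [T → . S e], [T → . b B] }

First, augment the grammar with D' → D
I₀ = CLOSURE({ [D' → . D] }):
  [D' → . D] has the dot before D: add [D → . T a D], [D → . T], [D → . e]
  [D → . T a D] has the dot before T: add [T → . S e], [T → . b B]
  [T → . S e] has the dot before S: add [S → .]
No further items can be added.

I₀ = { [D → . T a D], [D → . T], [D → . e], [D' → . D], [S → .], [T → . S e], [T → . b B] }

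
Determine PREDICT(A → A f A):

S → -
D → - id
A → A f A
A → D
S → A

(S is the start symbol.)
PREDICT(A → A f A) = (FIRST(RHS) \ {ε}) ∪ (FOLLOW(A) if ε ∈ FIRST(RHS), i.e. RHS ⇒* ε)
FIRST(A) = { '-' }
FIRST(A f A) = { '-' }
ε ∉ FIRST(A f A), so FOLLOW(A) is not added.
PREDICT(A → A f A) = { '-' }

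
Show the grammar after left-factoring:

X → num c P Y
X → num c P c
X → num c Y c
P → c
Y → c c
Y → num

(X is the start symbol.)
Left-factoring transforms A → αβ₁ | αβ₂ into A → αA' and A' → β₁ | β₂
(α is the longest common prefix among the alternatives). Repeat until
no nonterminal has two alternatives with a common prefix.

Round 1: X has alternatives sharing prefix 'num c'. Introduce X': X → num c X'
  Add: X' → P Y
  Add: X' → P c
  Add: X' → Y c

Round 2: X' has alternatives sharing prefix 'P'. Introduce X'': X' → P X''
  Add: X'' → Y
  Add: X'' → c

No remaining common prefixes — done.

Resulting grammar:
X → num c X'
X' → P X''
X'' → Y
X'' → c
X' → Y c
P → c
Y → c c
Y → num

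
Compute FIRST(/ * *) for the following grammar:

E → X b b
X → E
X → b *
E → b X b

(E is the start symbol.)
{ '/' }

To compute FIRST(/ * *), process the symbols left to right:
Symbol / is a terminal. Add '/' and stop.
FIRST(/ * *) = { '/' }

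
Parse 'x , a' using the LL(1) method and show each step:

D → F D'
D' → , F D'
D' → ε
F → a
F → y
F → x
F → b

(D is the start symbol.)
LL(1) parsing maintains a stack (initially the start symbol over $) and the input. At each step: if the stack top is a terminal, match it against the current input token; if it is a non-terminal N, replace it with the RHS of M[N, lookahead] (the unique production whose predict set contains the lookahead).

Stack is shown with the top on the left.

Stack     Input    Action
-------------------------
D $       x , a $  output D → F D'
F D' $    x , a $  output F → x
x D' $    x , a $  match 'x'
D' $      , a $    output D' → , F D'
, F D' $  , a $    match ','
F D' $    a $      output F → a
a D' $    a $      match 'a'
D' $      $        output D' → ε
$         $        accept

The string is accepted.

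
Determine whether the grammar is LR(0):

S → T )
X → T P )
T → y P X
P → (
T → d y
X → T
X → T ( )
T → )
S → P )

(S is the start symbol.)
No. Shift-reduce conflict between [X → T .] and [P → . (]

A grammar is LR(0) if no state in the canonical LR(0) collection has:
  - both a shift item (dot before a terminal) and a complete item (shift-reduce conflict), or
  - two or more complete items (reduce-reduce conflict; the accept item [S' → S .] counts as a complete item here).

Augment with S' → S and build the canonical LR(0) collection (I0 = CLOSURE({[S' → . S]}), then GOTO on every symbol after a dot until no new states appear). It has 18 states:
  I0: { [P → . (], [S → . P )], [S → . T )], [S' → . S], [T → . )], [T → . d y], [T → . y P X] }  — shift
  I1: { [P → ( .] }  — reduce
  I2: { [T → ) .] }  — reduce
  I3: { [S → P . )] }  — shift
  I4: { [S' → S .] }  — accept
  I5: { [S → T . )] }  — shift
  I6: { [T → d . y] }  — shift
  I7: { [P → . (], [T → y . P X] }  — shift
  I8: { [T → . )], [T → . d y], [T → . y P X], [T → y P . X], [X → . T ( )], [X → . T P )], [X → . T] }  — shift
  I9: { [P → . (], [X → T . ( )], [X → T . P )], [X → T .] }  — shift, reduce
  I10: { [T → y P X .] }  — reduce
  I11: { [P → ( .], [X → T ( . )] }  — shift, reduce
  I12: { [X → T P . )] }  — shift
  I13: { [X → T P ) .] }  — reduce
  I14: { [X → T ( ) .] }  — reduce
  I15: { [T → d y .] }  — reduce
  I16: { [S → T ) .] }  — reduce
  I17: { [S → P ) .] }  — reduce

Conflict in state I9:
  Shift-reduce conflict between [X → T .] and [P → . (]
So the grammar is NOT LR(0).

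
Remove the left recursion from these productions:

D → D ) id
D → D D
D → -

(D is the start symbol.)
D → - D'
D' → ) id D'
D' → D D'
D' → ε

D is directly left-recursive. The standard transformation for
  A → A α₁ | ... | A α_m | β₁ | ... | β_n
is
  A  → β₁ A' | ... | β_n A'
  A' → α₁ A' | ... | α_m A' | ε

D → - becomes D → - D'
D → D ) id becomes D' → ) id D'
D → D D becomes D' → D D'
Add D' → ε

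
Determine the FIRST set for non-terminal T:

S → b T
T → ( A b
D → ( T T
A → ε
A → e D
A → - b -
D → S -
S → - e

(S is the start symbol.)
{ '(' }

From T → ( A b:
  - '(' is a terminal: add '(' and stop

Collecting: FIRST(T) = { '(' }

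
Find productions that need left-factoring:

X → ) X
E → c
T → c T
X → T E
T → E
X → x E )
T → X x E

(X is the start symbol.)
Left-factoring is needed when two productions for the same non-terminal
share a common prefix on the right-hand side.

Productions for X:
  X → ) X
  X → T E
  X → x E )
Productions for T:
  T → c T
  T → E
  T → X x E

No common prefixes found.

Answer: No, left-factoring is not needed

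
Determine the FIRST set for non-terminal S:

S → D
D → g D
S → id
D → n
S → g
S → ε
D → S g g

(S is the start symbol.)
FIRST sets of the other non-terminals involved (by the same procedure, iterated to a fixed point):
  FIRST(D) = { 'g', 'id', 'n' }

From S → D:
  - D is a non-terminal: add FIRST(D) \ {ε} = { 'g', 'id', 'n' }
    D is not nullable, so stop
From S → id:
  - id is a terminal: add 'id' and stop
From S → g:
  - g is a terminal: add 'g' and stop
From S → ε:
  - ε-production, so ε ∈ FIRST(S)

Collecting: FIRST(S) = { 'g', 'id', 'n', ε }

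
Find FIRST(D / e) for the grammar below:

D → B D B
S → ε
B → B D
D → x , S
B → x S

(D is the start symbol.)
FIRST sets of the non-terminals involved (from the grammar, by fixed-point iteration):
  FIRST(D) = { 'x' }

To compute FIRST(D / e), process the symbols left to right:
Symbol D is a non-terminal. Add FIRST(D) \ {ε} = { 'x' }
D is not nullable (ε ∉ FIRST(D)), so stop here.
FIRST(D / e) = { 'x' }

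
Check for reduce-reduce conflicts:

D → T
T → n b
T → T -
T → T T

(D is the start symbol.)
A reduce-reduce conflict occurs when an LR(0) state has two complete items [A → α .] and [B → β .] — both call for a reduction, and with no lookahead the parser cannot choose between them.

Augment with D' → D and build the canonical LR(0) collection (I0 = CLOSURE({[D' → . D]}), then GOTO on every symbol after a dot until no new states appear). It has 7 states:
  I0: { [D → . T], [D' → . D], [T → . T -], [T → . T T], [T → . n b] }  — shift
  I1: { [D' → D .] }  — accept
  I2: { [D → T .], [T → . T -], [T → . T T], [T → . n b], [T → T . -], [T → T . T] }  — shift, reduce
  I3: { [T → n . b] }  — shift
  I4: { [T → n b .] }  — reduce
  I5: { [T → T - .] }  — reduce
  I6: { [T → . T -], [T → . T T], [T → . n b], [T → T . -], [T → T . T], [T → T T .] }  — shift, reduce

No state contains more than one complete item.

Answer: No reduce-reduce conflicts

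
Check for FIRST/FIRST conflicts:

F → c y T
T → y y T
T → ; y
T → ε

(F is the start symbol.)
No FIRST/FIRST conflicts.

A FIRST/FIRST conflict occurs when two productions N → α and N → β for the same non-terminal have FIRST(α) ∩ FIRST(β) ≠ ∅ (with ε ∈ FIRST of a nullable right-hand side, so two nullable alternatives also conflict).

Productions for T:
  T → y y T: FIRST = { 'y' }
  T → ; y: FIRST = { ';' }
  T → ε: FIRST = { ε }
F has only one production, so no FIRST/FIRST conflict is possible there.

All alternatives of each non-terminal have pairwise disjoint FIRST sets.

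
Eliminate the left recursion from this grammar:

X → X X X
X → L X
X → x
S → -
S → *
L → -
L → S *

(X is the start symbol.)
X is directly left-recursive. The standard transformation for
  A → A α₁ | ... | A α_m | β₁ | ... | β_n
is
  A  → β₁ A' | ... | β_n A'
  A' → α₁ A' | ... | α_m A' | ε

X → L X becomes X → L X X'
X → x becomes X → x X'
X → X X X becomes X' → X X X'
Add X' → ε

Productions for other non-terminals are unchanged:
  S → -
  S → *
  L → -
  L → S *

Resulting grammar:
X → L X X'
X → x X'
X' → X X X'
X' → ε
S → -
S → *
L → -
L → S *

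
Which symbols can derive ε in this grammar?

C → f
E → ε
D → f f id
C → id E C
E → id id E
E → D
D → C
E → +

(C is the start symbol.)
A non-terminal is nullable if it can derive ε (the empty string): either it has an ε-production, or it has a production whose right-hand side consists entirely of nullable non-terminals.

ε-productions: E → ε
So E is immediately nullable.
No further non-terminal can be added: every production for the remaining non-terminals contains a terminal or a non-nullable non-terminal.
Nullable = { 'E' }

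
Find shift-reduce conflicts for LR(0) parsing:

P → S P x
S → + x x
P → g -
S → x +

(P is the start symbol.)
No shift-reduce conflicts

A shift-reduce conflict occurs when an LR(0) state has both:
  - a complete (reduce) item [A → α .] (dot at the end), and
  - a shift item [B → β . c γ] (dot before a terminal).

Augment with P' → P and build the canonical LR(0) collection (I0 = CLOSURE({[P' → . P]}), then GOTO on every symbol after a dot until no new states appear). It has 12 states:
  I0: { [P → . S P x], [P → . g -], [P' → . P], [S → . + x x], [S → . x +] }  — shift
  I1: { [S → + . x x] }  — shift
  I2: { [P' → P .] }  — accept
  I3: { [P → . S P x], [P → . g -], [P → S . P x], [S → . + x x], [S → . x +] }  — shift
  I4: { [P → g . -] }  — shift
  I5: { [S → x . +] }  — shift
  I6: { [S → x + .] }  — reduce
  I7: { [P → g - .] }  — reduce
  I8: { [P → S P . x] }  — shift
  I9: { [P → S P x .] }  — reduce
  I10: { [S → + x . x] }  — shift
  I11: { [S → + x x .] }  — reduce

No state contains both a complete item and a shift item.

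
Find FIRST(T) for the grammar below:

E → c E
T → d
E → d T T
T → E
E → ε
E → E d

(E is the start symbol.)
{ 'c', 'd', ε }

FIRST sets of the other non-terminals involved (by the same procedure, iterated to a fixed point):
  FIRST(E) = { 'c', 'd', ε }

From T → d:
  - d is a terminal: add 'd' and stop
From T → E:
  - E is a non-terminal: add FIRST(E) \ {ε} = { 'c', 'd' }
    E is nullable and nothing follows, so the whole right-hand side can vanish: ε ∈ FIRST(T)

Collecting: FIRST(T) = { 'c', 'd', ε }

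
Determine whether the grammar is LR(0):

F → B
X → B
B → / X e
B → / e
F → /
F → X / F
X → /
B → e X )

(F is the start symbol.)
A grammar is LR(0) if no state in the canonical LR(0) collection has:
  - both a shift item (dot before a terminal) and a complete item (shift-reduce conflict), or
  - two or more complete items (reduce-reduce conflict; the accept item [F' → F .] counts as a complete item here).

Augment with F' → F and build the canonical LR(0) collection (I0 = CLOSURE({[F' → . F]}), then GOTO on every symbol after a dot until no new states appear). It has 15 states:
  I0: { [B → . / X e], [B → . / e], [B → . e X )], [F → . /], [F → . B], [F → . X / F], [F' → . F], [X → . /], [X → . B] }  — shift
  I1: { [B → . / X e], [B → . / e], [B → . e X )], [B → / . X e], [B → / . e], [F → / .], [X → . /], [X → . B], [X → / .] }  — shift, 2 reduces
  I2: { [F → B .], [X → B .] }  — 2 reduces
  I3: { [F' → F .] }  — accept
  I4: { [F → X . / F] }  — shift
  I5: { [B → . / X e], [B → . / e], [B → . e X )], [B → e . X )], [X → . /], [X → . B] }  — shift
  I6: { [B → . / X e], [B → . / e], [B → . e X )], [B → / . X e], [B → / . e], [X → . /], [X → . B], [X → / .] }  — shift, reduce
  I7: { [X → B .] }  — reduce
  I8: { [B → e X . )] }  — shift
  I9: { [B → e X ) .] }  — reduce
  I10: { [B → / X . e] }  — shift
  I11: { [B → . / X e], [B → . / e], [B → . e X )], [B → / e .], [B → e . X )], [X → . /], [X → . B] }  — shift, reduce
  I12: { [B → / X e .] }  — reduce
  I13: { [B → . / X e], [B → . / e], [B → . e X )], [F → . /], [F → . B], [F → . X / F], [F → X / . F], [X → . /], [X → . B] }  — shift
  I14: { [F → X / F .] }  — reduce

Conflict in state I1:
  Shift-reduce conflict between [F → / .] and [B → . / X e]
So the grammar is NOT LR(0).

Answer: No. Shift-reduce conflict between [F → / .] and [B → . / X e]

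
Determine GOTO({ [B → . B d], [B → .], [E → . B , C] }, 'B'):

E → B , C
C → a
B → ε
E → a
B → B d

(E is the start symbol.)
GOTO(I, 'B') = CLOSURE({ [A → αX.β] : [A → α.Xβ] ∈ I, X = 'B' })

Items with dot before 'B', with the dot advanced:
  [B → . B d] → [B → B . d]
  [E → . B , C] → [E → B . , C]
Closure adds nothing (no advanced item has the dot before a non-terminal).

GOTO = { [B → B . d], [E → B . , C] }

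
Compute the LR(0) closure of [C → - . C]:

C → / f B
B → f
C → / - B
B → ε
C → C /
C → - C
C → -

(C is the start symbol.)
{ [C → - . C], [C → . - C], [C → . -], [C → . / - B], [C → . / f B], [C → . C /] }

To compute CLOSURE, for each item [A → α.Bβ] where B is a non-terminal, add [B → .γ] for all productions B → γ; repeat for the newly added items until nothing changes.

Start with: [C → - . C]
  [C → - . C] has the dot before C: add [C → . / f B], [C → . / - B], [C → . C /], [C → . - C], [C → . -]
No further items can be added.

CLOSURE = { [C → - . C], [C → . - C], [C → . -], [C → . / - B], [C → . / f B], [C → . C /] }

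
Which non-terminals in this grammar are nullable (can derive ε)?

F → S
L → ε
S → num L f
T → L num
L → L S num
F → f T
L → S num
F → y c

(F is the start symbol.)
ε-productions: L → ε
So L is immediately nullable.
No further non-terminal can be added: every production for the remaining non-terminals contains a terminal or a non-nullable non-terminal.
Nullable = { 'L' }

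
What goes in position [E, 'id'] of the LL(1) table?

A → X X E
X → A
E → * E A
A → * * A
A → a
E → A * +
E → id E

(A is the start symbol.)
E → id E

To find M[E, 'id'], we find productions for E where 'id' is in the predict set (PREDICT(N → α) = (FIRST(α) \ {ε}) ∪ (FOLLOW(N) if α ⇒* ε)).

Relevant sets:
  FIRST(A) = { '*', 'a' }

E → * E A: PREDICT = { '*' }
E → A * +: PREDICT = { '*', 'a' }
E → id E: PREDICT = { 'id' }
  'id' is in predict set, so this production goes in M[E, 'id']

M[E, 'id'] = E → id E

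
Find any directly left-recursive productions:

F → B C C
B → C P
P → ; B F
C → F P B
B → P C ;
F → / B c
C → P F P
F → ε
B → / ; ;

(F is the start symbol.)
F → B C C: starts with B
B → C P: starts with C
P → ; B F: starts with ';'
C → F P B: starts with F
B → P C ;: starts with P
F → / B c: starts with '/'
C → P F P: starts with P
F → ε: starts with ε
B → / ; ;: starts with '/'

No direct left recursion found.

Answer: No direct left recursion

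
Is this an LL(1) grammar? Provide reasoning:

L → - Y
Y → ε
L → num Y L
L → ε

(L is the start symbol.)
Yes, the grammar is LL(1).

A grammar is LL(1) if for each non-terminal N with multiple productions, the predict sets of those productions are pairwise disjoint, where PREDICT(N → α) = (FIRST(α) \ {ε}) ∪ (FOLLOW(N) if α ⇒* ε).

Relevant sets:
  FOLLOW(L) = { $ }

For L:
  PREDICT(L → '-' Y) = { '-' }
  PREDICT(L → num Y L) = { 'num' }
  PREDICT(L → ε) = { $ }
Y has a single production, so nothing to check there.

All predict sets are disjoint. The grammar IS LL(1).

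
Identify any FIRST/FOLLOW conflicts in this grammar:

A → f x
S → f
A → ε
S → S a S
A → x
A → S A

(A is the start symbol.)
No FIRST/FOLLOW conflicts.

A FIRST/FOLLOW conflict occurs when a non-terminal N has a nullable alternative N → β (β ⇒* ε) and another alternative N → α with FIRST(α) ∩ FOLLOW(N) ≠ ∅: on such a lookahead the parser cannot decide between expanding α and letting N vanish via β.

Nullable non-terminals: A.
FIRST sets used below: FIRST(S) = { 'f' }

A: nullable alternative(s) A → ε; FOLLOW(A) = { $ }
  A → f x: FIRST \ {ε} = { 'f' } — disjoint from FOLLOW(A)
  A → ε: FIRST \ {ε} = { } — this is the only nullable alternative, skip
  A → x: FIRST \ {ε} = { 'x' } — disjoint from FOLLOW(A)
  A → S A: FIRST \ {ε} = { 'f' } — disjoint from FOLLOW(A)

S has no nullable alternative, so no FIRST/FOLLOW check is needed there.

No FIRST/FOLLOW conflicts found.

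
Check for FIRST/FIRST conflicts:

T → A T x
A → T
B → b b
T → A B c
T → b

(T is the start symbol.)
A FIRST/FIRST conflict occurs when two productions N → α and N → β for the same non-terminal have FIRST(α) ∩ FIRST(β) ≠ ∅ (with ε ∈ FIRST of a nullable right-hand side, so two nullable alternatives also conflict).

FIRST sets of the non-terminals at (or reachable through a nullable prefix from) the front of some alternative:
  FIRST(A) = { 'b' }

Productions for T:
  T → A T x: FIRST = { 'b' }
  T → A B c: FIRST = { 'b' }
  T → b: FIRST = { 'b' }
A, B have only one production, so no FIRST/FIRST conflict is possible there.

Conflict for T: T → A T x and T → A B c
  Overlap: { 'b' }
Conflict for T: T → A T x and T → b
  Overlap: { 'b' }
Conflict for T: T → A B c and T → b
  Overlap: { 'b' }

Answer: Yes. T → A T x / T → A B c on { 'b' }; T → A T x / T → b on { 'b' }; T → A B c / T → b on { 'b' }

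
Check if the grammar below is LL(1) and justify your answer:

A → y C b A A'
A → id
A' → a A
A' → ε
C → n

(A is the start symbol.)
No. Predict set conflict for A': { 'a' }

A grammar is LL(1) if for each non-terminal N with multiple productions, the predict sets of those productions are pairwise disjoint, where PREDICT(N → α) = (FIRST(α) \ {ε}) ∪ (FOLLOW(N) if α ⇒* ε).

Relevant sets:
  FOLLOW(A') = { $, 'a' }

For A:
  PREDICT(A → y C b A A') = { 'y' }
  PREDICT(A → id) = { 'id' }
For A':
  PREDICT(A' → a A) = { 'a' }
  PREDICT(A' → ε) = { $, 'a' }
C has a single production, so nothing to check there.

Conflict found: Predict set conflict for A': { 'a' }
The grammar is NOT LL(1).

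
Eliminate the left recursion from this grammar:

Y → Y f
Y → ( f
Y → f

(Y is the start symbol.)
Y is directly left-recursive. The standard transformation for
  A → A α₁ | ... | A α_m | β₁ | ... | β_n
is
  A  → β₁ A' | ... | β_n A'
  A' → α₁ A' | ... | α_m A' | ε

Y → ( f becomes Y → ( f Y'
Y → f becomes Y → f Y'
Y → Y f becomes Y' → f Y'
Add Y' → ε

Resulting grammar:
Y → ( f Y'
Y → f Y'
Y' → f Y'
Y' → ε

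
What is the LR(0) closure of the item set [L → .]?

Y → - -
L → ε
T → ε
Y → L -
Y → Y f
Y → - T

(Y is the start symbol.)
Start with: [L → .]
The dot is at the end, so nothing is added.

CLOSURE = { [L → .] }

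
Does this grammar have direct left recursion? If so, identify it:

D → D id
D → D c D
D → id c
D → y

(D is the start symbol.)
D → D id: LEFT RECURSIVE (starts with D)
D → D c D: LEFT RECURSIVE (starts with D)
D → id c: starts with id
D → y: starts with y

The grammar has direct left recursion on: D.

Answer: Yes, D is left-recursive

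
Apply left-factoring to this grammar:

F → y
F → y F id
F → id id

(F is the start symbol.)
Left-factoring transforms A → αβ₁ | αβ₂ into A → αA' and A' → β₁ | β₂
(α is the longest common prefix among the alternatives). Repeat until
no nonterminal has two alternatives with a common prefix.

Round 1: F has alternatives sharing prefix 'y'. Introduce F': F → y F'
  Add: F' → ε
  Add: F' → F id

No remaining common prefixes — done.

Resulting grammar:
F → y F'
F' → ε
F' → F id
F → id id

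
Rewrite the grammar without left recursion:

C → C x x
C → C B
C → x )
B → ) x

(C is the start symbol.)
C → x ) C'
C' → x x C'
C' → B C'
C' → ε
B → ) x

C is directly left-recursive. The standard transformation for
  A → A α₁ | ... | A α_m | β₁ | ... | β_n
is
  A  → β₁ A' | ... | β_n A'
  A' → α₁ A' | ... | α_m A' | ε

C → x ) becomes C → x ) C'
C → C x x becomes C' → x x C'
C → C B becomes C' → B C'
Add C' → ε

Productions for other non-terminals are unchanged:
  B → ) x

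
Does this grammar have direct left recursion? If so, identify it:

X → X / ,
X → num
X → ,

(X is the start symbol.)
Direct left recursion occurs when N → N α for some non-terminal N (the right-hand side begins with the left-hand side itself).

X → X / ,: LEFT RECURSIVE (starts with X)
X → num: starts with num
X → ,: starts with ','

The grammar has direct left recursion on: X.

Answer: Yes, X is left-recursive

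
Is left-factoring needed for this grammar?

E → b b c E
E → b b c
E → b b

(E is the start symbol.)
Yes, E has productions with common prefix 'b b'

Left-factoring is needed when two productions for the same non-terminal
share a common prefix on the right-hand side.

Productions for E:
  E → b b c E
  E → b b c
  E → b b

Found common prefix 'b b' in productions for E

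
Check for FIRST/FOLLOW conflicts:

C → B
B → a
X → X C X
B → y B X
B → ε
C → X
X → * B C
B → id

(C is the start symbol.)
Yes. C → X with FOLLOW(C) on { '*' }; B → a with FOLLOW(B) on { 'a' }; B → y B X with FOLLOW(B) on { 'y' }; B → id with FOLLOW(B) on { 'id' }

A FIRST/FOLLOW conflict occurs when a non-terminal N has a nullable alternative N → β (β ⇒* ε) and another alternative N → α with FIRST(α) ∩ FOLLOW(N) ≠ ∅: on such a lookahead the parser cannot decide between expanding α and letting N vanish via β.

Nullable non-terminals: B, C.
FIRST sets used below: FIRST(B) = { 'a', 'id', 'y', ε }, FIRST(X) = { '*' }

B: nullable alternative(s) B → ε; FOLLOW(B) = { $, '*', 'a', 'id', 'y' }
  B → a: FIRST \ {ε} = { 'a' } — overlaps FOLLOW(B) on { 'a' }: CONFLICT
  B → y B X: FIRST \ {ε} = { 'y' } — overlaps FOLLOW(B) on { 'y' }: CONFLICT
  B → ε: FIRST \ {ε} = { } — this is the only nullable alternative, skip
  B → id: FIRST \ {ε} = { 'id' } — overlaps FOLLOW(B) on { 'id' }: CONFLICT

C: nullable alternative(s) C → B; FOLLOW(C) = { $, '*', 'a', 'id', 'y' }
  C → B: FIRST \ {ε} = { 'a', 'id', 'y' } — this is the only nullable alternative, skip
  C → X: FIRST \ {ε} = { '*' } — overlaps FOLLOW(C) on { '*' }: CONFLICT

X has no nullable alternative, so no FIRST/FOLLOW check is needed there.

So the grammar has 4 FIRST/FOLLOW conflicts (marked CONFLICT above).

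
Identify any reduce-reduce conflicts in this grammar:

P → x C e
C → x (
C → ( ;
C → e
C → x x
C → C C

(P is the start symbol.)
Yes — I10: [C → e .] vs [P → x C e .]

A reduce-reduce conflict occurs when an LR(0) state has two complete items [A → α .] and [B → β .] — both call for a reduction, and with no lookahead the parser cannot choose between them.

Augment with P' → P and build the canonical LR(0) collection (I0 = CLOSURE({[P' → . P]}), then GOTO on every symbol after a dot until no new states appear). It has 12 states:
  I0: { [P → . x C e], [P' → . P] }  — shift
  I1: { [P' → P .] }  — accept
  I2: { [C → . ( ;], [C → . C C], [C → . e], [C → . x (], [C → . x x], [P → x . C e] }  — shift
  I3: { [C → ( . ;] }  — shift
  I4: { [C → . ( ;], [C → . C C], [C → . e], [C → . x (], [C → . x x], [C → C . C], [P → x C . e] }  — shift
  I5: { [C → e .] }  — reduce
  I6: { [C → x . (], [C → x . x] }  — shift
  I7: { [C → x ( .] }  — reduce
  I8: { [C → x x .] }  — reduce
  I9: { [C → . ( ;], [C → . C C], [C → . e], [C → . x (], [C → . x x], [C → C . C], [C → C C .] }  — shift, reduce
  I10: { [C → e .], [P → x C e .] }  — 2 reduces
  I11: { [C → ( ; .] }  — reduce

I10 contains complete items [C → e .], [P → x C e .] — reduce-reduce conflict.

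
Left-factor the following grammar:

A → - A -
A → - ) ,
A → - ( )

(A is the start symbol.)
Left-factoring transforms A → αβ₁ | αβ₂ into A → αA' and A' → β₁ | β₂
(α is the longest common prefix among the alternatives). Repeat until
no nonterminal has two alternatives with a common prefix.

Round 1: A has alternatives sharing prefix '-'. Introduce A': A → - A'
  Add: A' → A -
  Add: A' → ) ,
  Add: A' → ( )

No remaining common prefixes — done.

Resulting grammar:
A → - A'
A' → A -
A' → ) ,
A' → ( )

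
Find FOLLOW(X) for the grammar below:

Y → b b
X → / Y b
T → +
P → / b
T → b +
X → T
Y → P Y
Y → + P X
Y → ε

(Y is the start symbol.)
{ $, 'b' }

To compute FOLLOW(X), find every occurrence of X on a right-hand side N → α X β: add FIRST(β) \ {ε}, and if β is empty or nullable also add FOLLOW(N). Iterate to a fixed point.

In Y → + P X: X is at the end, add FOLLOW(Y)

The FOLLOW sets referred to above (computed the same way, to a fixed point):
  FOLLOW(Y) = { $, 'b' }

Taking the union: FOLLOW(X) = { $, 'b' }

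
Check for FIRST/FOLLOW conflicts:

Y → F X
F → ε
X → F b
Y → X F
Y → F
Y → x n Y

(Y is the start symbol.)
No FIRST/FOLLOW conflicts.

A FIRST/FOLLOW conflict occurs when a non-terminal N has a nullable alternative N → β (β ⇒* ε) and another alternative N → α with FIRST(α) ∩ FOLLOW(N) ≠ ∅: on such a lookahead the parser cannot decide between expanding α and letting N vanish via β.

Nullable non-terminals: F, Y.
FIRST sets used below: FIRST(F) = { ε }, FIRST(X) = { 'b' }
F has a nullable alternative but only one production, so nothing to check.

Y: nullable alternative(s) Y → F; FOLLOW(Y) = { $ }
  Y → F X: FIRST \ {ε} = { 'b' } — disjoint from FOLLOW(Y)
  Y → X F: FIRST \ {ε} = { 'b' } — disjoint from FOLLOW(Y)
  Y → F: FIRST \ {ε} = { } — this is the only nullable alternative, skip
  Y → x n Y: FIRST \ {ε} = { 'x' } — disjoint from FOLLOW(Y)

X has no nullable alternative, so no FIRST/FOLLOW check is needed there.

No FIRST/FOLLOW conflicts found.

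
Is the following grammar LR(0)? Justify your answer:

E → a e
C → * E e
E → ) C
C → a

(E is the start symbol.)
A grammar is LR(0) if no state in the canonical LR(0) collection has:
  - both a shift item (dot before a terminal) and a complete item (shift-reduce conflict), or
  - two or more complete items (reduce-reduce conflict; the accept item [E' → E .] counts as a complete item here).

Augment with E' → E and build the canonical LR(0) collection (I0 = CLOSURE({[E' → . E]}), then GOTO on every symbol after a dot until no new states appear). It has 10 states:
  I0: { [E → . ) C], [E → . a e], [E' → . E] }  — shift
  I1: { [C → . * E e], [C → . a], [E → ) . C] }  — shift
  I2: { [E' → E .] }  — accept
  I3: { [E → a . e] }  — shift
  I4: { [E → a e .] }  — reduce
  I5: { [C → * . E e], [E → . ) C], [E → . a e] }  — shift
  I6: { [E → ) C .] }  — reduce
  I7: { [C → a .] }  — reduce
  I8: { [C → * E . e] }  — shift
  I9: { [C → * E e .] }  — reduce

Every state is either a pure shift/goto state or contains exactly one complete item and nothing to shift — no conflicts. The grammar is LR(0).

Answer: Yes, the grammar is LR(0)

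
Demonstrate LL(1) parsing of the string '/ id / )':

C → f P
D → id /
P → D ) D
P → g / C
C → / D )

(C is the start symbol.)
Stack is shown with the top on the left.

Stack     Input       Action
----------------------------
C $       / id / ) $  output C → / D )
/ D ) $   / id / ) $  match '/'
D ) $     id / ) $    output D → id /
id / ) $  id / ) $    match 'id'
/ ) $     / ) $       match '/'
) $       ) $         match ')'
$         $           accept

The string is accepted.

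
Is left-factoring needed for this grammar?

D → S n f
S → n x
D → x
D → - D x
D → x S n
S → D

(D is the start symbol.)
Yes, D has productions with common prefix 'x'

Left-factoring is needed when two productions for the same non-terminal
share a common prefix on the right-hand side.

Productions for D:
  D → S n f
  D → x
  D → - D x
  D → x S n
Productions for S:
  S → n x
  S → D

Found common prefix 'x' in productions for D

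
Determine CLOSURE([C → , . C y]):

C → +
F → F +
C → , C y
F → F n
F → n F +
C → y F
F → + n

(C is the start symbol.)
{ [C → , . C y], [C → . +], [C → . , C y], [C → . y F] }

Start with: [C → , . C y]
  [C → , . C y] has the dot before C: add [C → . +], [C → . , C y], [C → . y F]
No further items can be added.

CLOSURE = { [C → , . C y], [C → . +], [C → . , C y], [C → . y F] }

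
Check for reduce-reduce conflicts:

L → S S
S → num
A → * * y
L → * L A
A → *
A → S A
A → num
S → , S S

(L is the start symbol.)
Augment with L' → L and build the canonical LR(0) collection (I0 = CLOSURE({[L' → . L]}), then GOTO on every symbol after a dot until no new states appear). It has 17 states:
  I0: { [L → . * L A], [L → . S S], [L' → . L], [S → . , S S], [S → . num] }  — shift
  I1: { [L → * . L A], [L → . * L A], [L → . S S], [S → . , S S], [S → . num] }  — shift
  I2: { [S → , . S S], [S → . , S S], [S → . num] }  — shift
  I3: { [L' → L .] }  — accept
  I4: { [L → S . S], [S → . , S S], [S → . num] }  — shift
  I5: { [S → num .] }  — reduce
  I6: { [L → S S .] }  — reduce
  I7: { [S → , S . S], [S → . , S S], [S → . num] }  — shift
  I8: { [S → , S S .] }  — reduce
  I9: { [A → . * * y], [A → . *], [A → . S A], [A → . num], [L → * L . A], [S → . , S S], [S → . num] }  — shift
  I10: { [A → * . * y], [A → * .] }  — shift, reduce
  I11: { [L → * L A .] }  — reduce
  I12: { [A → . * * y], [A → . *], [A → . S A], [A → . num], [A → S . A], [S → . , S S], [S → . num] }  — shift
  I13: { [A → num .], [S → num .] }  — 2 reduces
  I14: { [A → S A .] }  — reduce
  I15: { [A → * * . y] }  — shift
  I16: { [A → * * y .] }  — reduce

I13 contains complete items [A → num .], [S → num .] — reduce-reduce conflict.

Answer: Yes — I13: [A → num .] vs [S → num .]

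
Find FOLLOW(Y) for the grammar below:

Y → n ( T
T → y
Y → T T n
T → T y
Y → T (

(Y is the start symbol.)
{ $ }

To compute FOLLOW(Y), find every occurrence of Y on a right-hand side N → α Y β: add FIRST(β) \ {ε}, and if β is empty or nullable also add FOLLOW(N). Iterate to a fixed point.

Y is the start symbol, so $ ∈ FOLLOW(Y).
Y does not occur on any right-hand side.

Taking the union: FOLLOW(Y) = { $ }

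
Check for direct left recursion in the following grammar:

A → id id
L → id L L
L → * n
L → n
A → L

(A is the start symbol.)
No direct left recursion

Direct left recursion occurs when N → N α for some non-terminal N (the right-hand side begins with the left-hand side itself).

A → id id: starts with id
L → id L L: starts with id
L → * n: starts with '*'
L → n: starts with n
A → L: starts with L

No direct left recursion found.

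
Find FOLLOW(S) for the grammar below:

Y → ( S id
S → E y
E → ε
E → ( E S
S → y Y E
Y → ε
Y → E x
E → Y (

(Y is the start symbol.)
{ '(', 'id', 'x', 'y' }

In Y → ( S id: S is followed by id, add FIRST(id) \ {ε} = { 'id' }
In E → ( E S: S is at the end, add FOLLOW(E)

The FOLLOW sets referred to above (computed the same way, to a fixed point):
  FOLLOW(E) = { '(', 'id', 'x', 'y' }

Taking the union: FOLLOW(S) = { '(', 'id', 'x', 'y' }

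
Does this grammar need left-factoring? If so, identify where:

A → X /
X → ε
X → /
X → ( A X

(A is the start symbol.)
Left-factoring is needed when two productions for the same non-terminal
share a common prefix on the right-hand side.

Productions for X:
  X → ε
  X → /
  X → ( A X

No common prefixes found.

Answer: No, left-factoring is not needed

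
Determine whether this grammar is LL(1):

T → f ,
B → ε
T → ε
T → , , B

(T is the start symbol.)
A grammar is LL(1) if for each non-terminal N with multiple productions, the predict sets of those productions are pairwise disjoint, where PREDICT(N → α) = (FIRST(α) \ {ε}) ∪ (FOLLOW(N) if α ⇒* ε).

Relevant sets:
  FOLLOW(T) = { $ }

For T:
  PREDICT(T → f ',') = { 'f' }
  PREDICT(T → ε) = { $ }
  PREDICT(T → ',' ',' B) = { ',' }
B has a single production, so nothing to check there.

All predict sets are disjoint. The grammar IS LL(1).

Answer: Yes, the grammar is LL(1).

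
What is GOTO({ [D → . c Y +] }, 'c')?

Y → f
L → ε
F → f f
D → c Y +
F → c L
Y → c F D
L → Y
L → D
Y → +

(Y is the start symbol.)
GOTO(I, 'c') = CLOSURE({ [A → αX.β] : [A → α.Xβ] ∈ I, X = 'c' })

Items with dot before 'c', with the dot advanced:
  [D → . c Y +] → [D → c . Y +]
Closure of the advanced items:
  [D → c . Y +] has the dot before Y: add [Y → . f], [Y → . c F D], [Y → . +]

GOTO = { [D → c . Y +], [Y → . +], [Y → . c F D], [Y → . f] }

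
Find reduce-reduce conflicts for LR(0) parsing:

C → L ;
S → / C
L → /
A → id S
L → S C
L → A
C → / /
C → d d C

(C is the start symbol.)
Yes — I15: [C → / / .] vs [L → / .]

A reduce-reduce conflict occurs when an LR(0) state has two complete items [A → α .] and [B → β .] — both call for a reduction, and with no lookahead the parser cannot choose between them.

Augment with C' → C and build the canonical LR(0) collection (I0 = CLOSURE({[C' → . C]}), then GOTO on every symbol after a dot until no new states appear). It has 16 states:
  I0: { [A → . id S], [C → . / /], [C → . L ;], [C → . d d C], [C' → . C], [L → . /], [L → . A], [L → . S C], [S → . / C] }  — shift
  I1: { [A → . id S], [C → . / /], [C → . L ;], [C → . d d C], [C → / . /], [L → . /], [L → . A], [L → . S C], [L → / .], [S → . / C], [S → / . C] }  — shift, reduce
  I2: { [L → A .] }  — reduce
  I3: { [C' → C .] }  — accept
  I4: { [C → L . ;] }  — shift
  I5: { [A → . id S], [C → . / /], [C → . L ;], [C → . d d C], [L → . /], [L → . A], [L → . S C], [L → S . C], [S → . / C] }  — shift
  I6: { [C → d . d C] }  — shift
  I7: { [A → id . S], [S → . / C] }  — shift
  I8: { [A → . id S], [C → . / /], [C → . L ;], [C → . d d C], [L → . /], [L → . A], [L → . S C], [S → . / C], [S → / . C] }  — shift
  I9: { [A → id S .] }  — reduce
  I10: { [S → / C .] }  — reduce
  I11: { [A → . id S], [C → . / /], [C → . L ;], [C → . d d C], [C → d d . C], [L → . /], [L → . A], [L → . S C], [S → . / C] }  — shift
  I12: { [C → d d C .] }  — reduce
  I13: { [L → S C .] }  — reduce
  I14: { [C → L ; .] }  — reduce
  I15: { [A → . id S], [C → . / /], [C → . L ;], [C → . d d C], [C → / . /], [C → / / .], [L → . /], [L → . A], [L → . S C], [L → / .], [S → . / C], [S → / . C] }  — shift, 2 reduces

I15 contains complete items [C → / / .], [L → / .] — reduce-reduce conflict.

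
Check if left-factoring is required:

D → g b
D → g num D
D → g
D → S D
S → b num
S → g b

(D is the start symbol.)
Left-factoring is needed when two productions for the same non-terminal
share a common prefix on the right-hand side.

Productions for D:
  D → g b
  D → g num D
  D → g
  D → S D
Productions for S:
  S → b num
  S → g b

Found common prefix 'g' in productions for D

Answer: Yes, D has productions with common prefix 'g'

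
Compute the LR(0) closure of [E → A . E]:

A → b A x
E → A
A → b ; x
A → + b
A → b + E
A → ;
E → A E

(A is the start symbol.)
To compute CLOSURE, for each item [A → α.Bβ] where B is a non-terminal, add [B → .γ] for all productions B → γ; repeat for the newly added items until nothing changes.

Start with: [E → A . E]
  [E → A . E] has the dot before E: add [E → . A], [E → . A E]
  [E → . A] has the dot before A: add [A → . b A x], [A → . b ; x], [A → . + b], [A → . b + E], [A → . ;]
No further items can be added.

CLOSURE = { [A → . + b], [A → . ;], [A → . b + E], [A → . b ; x], [A → . b A x], [E → . A E], [E → . A], [E → A . E] }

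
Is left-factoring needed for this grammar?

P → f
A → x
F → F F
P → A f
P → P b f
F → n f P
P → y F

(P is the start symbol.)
Left-factoring is needed when two productions for the same non-terminal
share a common prefix on the right-hand side.

Productions for P:
  P → f
  P → A f
  P → P b f
  P → y F
Productions for F:
  F → F F
  F → n f P

No common prefixes found.

Answer: No, left-factoring is not needed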